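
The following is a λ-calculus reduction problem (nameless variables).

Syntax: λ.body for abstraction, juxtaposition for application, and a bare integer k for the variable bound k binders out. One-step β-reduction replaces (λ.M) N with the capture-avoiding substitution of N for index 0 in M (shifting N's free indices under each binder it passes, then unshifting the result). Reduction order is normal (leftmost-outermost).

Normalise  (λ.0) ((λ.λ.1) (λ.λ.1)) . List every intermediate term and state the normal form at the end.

  start: (λ.0) ((λ.λ.1) (λ.λ.1))
  step 1: (λ.λ.1) (λ.λ.1)
  step 2: λ.λ.λ.1

Answer: normal form = λ.λ.λ.1  (in 2 steps)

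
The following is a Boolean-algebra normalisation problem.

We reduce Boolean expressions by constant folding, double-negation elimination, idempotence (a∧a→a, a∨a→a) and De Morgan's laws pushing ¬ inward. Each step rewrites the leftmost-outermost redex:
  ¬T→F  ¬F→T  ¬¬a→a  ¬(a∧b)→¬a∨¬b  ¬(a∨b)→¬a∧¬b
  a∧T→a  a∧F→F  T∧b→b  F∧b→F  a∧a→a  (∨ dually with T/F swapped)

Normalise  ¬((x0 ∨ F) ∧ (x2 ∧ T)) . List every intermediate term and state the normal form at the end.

  start: ¬((x0 ∨ F) ∧ (x2 ∧ T))
  step 1: ¬(x0 ∨ F) ∨ ¬(x2 ∧ T)
  step 2: (¬x0 ∧ ¬F) ∨ ¬(x2 ∧ T)
  step 3: (¬x0 ∧ T) ∨ ¬(x2 ∧ T)
  step 4: ¬x0 ∨ ¬(x2 ∧ T)
  step 5: ¬x0 ∨ (¬x2 ∨ ¬T)
  step 6: ¬x0 ∨ (¬x2 ∨ F)
  step 7: ¬x0 ∨ ¬x2

Answer: normal form = ¬x0 ∨ ¬x2  (in 7 steps)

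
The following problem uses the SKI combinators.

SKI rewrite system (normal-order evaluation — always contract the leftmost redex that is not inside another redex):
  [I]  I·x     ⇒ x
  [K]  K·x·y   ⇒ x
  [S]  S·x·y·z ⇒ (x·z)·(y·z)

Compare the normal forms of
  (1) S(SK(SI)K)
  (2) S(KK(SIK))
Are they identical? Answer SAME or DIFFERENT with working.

Answer: SAME — A ⇓ SK, B ⇓ SK

Derivation:
Term A:
  start: S(SK(SI)K)
  [1] S(KK(SIK))
  [2] SK

Term B:
  start: S(KK(SIK))
  [1] SK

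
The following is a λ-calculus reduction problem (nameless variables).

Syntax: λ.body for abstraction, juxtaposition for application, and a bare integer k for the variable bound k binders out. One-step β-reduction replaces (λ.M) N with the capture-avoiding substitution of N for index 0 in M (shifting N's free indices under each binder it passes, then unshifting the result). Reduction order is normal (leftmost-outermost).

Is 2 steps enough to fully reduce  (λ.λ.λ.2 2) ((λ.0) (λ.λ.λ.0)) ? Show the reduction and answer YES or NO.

Answer: NO — after 2 steps the term is λ.λ.(λ.λ.λ.0) ((λ.0) (λ.λ.λ.0)), not yet normal

Reduction:
  start: (λ.λ.λ.2 2) ((λ.0) (λ.λ.λ.0))
  →1  λ.λ.(λ.0) (λ.λ.λ.0) ((λ.0) (λ.λ.λ.0))
  →2  λ.λ.(λ.λ.λ.0) ((λ.0) (λ.λ.λ.0))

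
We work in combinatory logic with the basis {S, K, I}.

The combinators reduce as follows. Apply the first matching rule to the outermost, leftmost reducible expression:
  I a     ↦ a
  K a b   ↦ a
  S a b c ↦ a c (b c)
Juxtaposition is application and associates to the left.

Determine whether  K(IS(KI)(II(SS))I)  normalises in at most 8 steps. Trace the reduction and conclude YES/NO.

  start: K(IS(KI)(II(SS))I)
  [1] K(S(KI)(II(SS))I)
  [2] K(KII(II(SS)I))
  [3] K(I(II(SS)I))
  [4] K(II(SS)I)
  [5] K(I(SS)I)
  [6] K(SSI)

Answer: YES — reaches normal form K(SSI) in 6 ≤ 8 steps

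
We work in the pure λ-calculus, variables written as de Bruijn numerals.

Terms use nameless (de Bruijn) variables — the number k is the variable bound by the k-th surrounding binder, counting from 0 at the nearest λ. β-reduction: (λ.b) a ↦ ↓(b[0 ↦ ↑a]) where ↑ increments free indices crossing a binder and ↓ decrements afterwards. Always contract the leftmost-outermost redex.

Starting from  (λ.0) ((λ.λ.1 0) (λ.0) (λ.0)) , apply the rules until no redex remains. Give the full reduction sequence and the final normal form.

  start: (λ.0) ((λ.λ.1 0) (λ.0) (λ.0))
  [1] (λ.λ.1 0) (λ.0) (λ.0)
  [2] (λ.(λ.0) 0) (λ.0)
  [3] (λ.0) (λ.0)
  [4] λ.0

Answer: normal form = λ.0  (in 4 steps)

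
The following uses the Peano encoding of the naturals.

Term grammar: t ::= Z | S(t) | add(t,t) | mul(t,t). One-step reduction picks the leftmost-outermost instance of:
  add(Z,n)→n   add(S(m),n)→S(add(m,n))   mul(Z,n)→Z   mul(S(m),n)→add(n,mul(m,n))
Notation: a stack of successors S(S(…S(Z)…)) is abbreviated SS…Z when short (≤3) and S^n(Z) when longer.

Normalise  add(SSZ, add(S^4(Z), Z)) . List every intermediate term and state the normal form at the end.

Answer: normal form = S^6(Z)  (in 8 steps)

Working:
  start: add(SSZ, add(S^4(Z), Z))
  [1] S(add(SZ, add(S^4(Z), Z)))
  [2] S(S(add(Z, add(S^4(Z), Z))))
  [3] S(S(add(S^4(Z), Z)))
  [4] S(S(S(add(SSSZ, Z))))
  [5] S(S(S(S(add(SSZ, Z)))))
  [6] S(S(S(S(S(add(SZ, Z))))))
  [7] S(S(S(S(S(S(add(Z, Z)))))))
  [8] S^6(Z)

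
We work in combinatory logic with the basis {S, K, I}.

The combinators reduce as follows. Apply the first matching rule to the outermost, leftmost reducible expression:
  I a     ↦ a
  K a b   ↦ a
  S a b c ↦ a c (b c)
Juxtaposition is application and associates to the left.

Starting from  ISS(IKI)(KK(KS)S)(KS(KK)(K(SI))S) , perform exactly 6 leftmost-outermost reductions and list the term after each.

Answer: after 6 steps: S(KI(KK(KS)S)(KS(KK)(K(SI))S))

Reduction:
  start: ISS(IKI)(KK(KS)S)(KS(KK)(K(SI))S)
  step 1: SS(IKI)(KK(KS)S)(KS(KK)(K(SI))S)
  step 2: S(KK(KS)S)(IKI(KK(KS)S))(KS(KK)(K(SI))S)
  step 3: KK(KS)S(KS(KK)(K(SI))S)(IKI(KK(KS)S)(KS(KK)(K(SI))S))
  step 4: KS(KS(KK)(K(SI))S)(IKI(KK(KS)S)(KS(KK)(K(SI))S))
  step 5: S(IKI(KK(KS)S)(KS(KK)(K(SI))S))
  step 6: S(KI(KK(KS)S)(KS(KK)(K(SI))S))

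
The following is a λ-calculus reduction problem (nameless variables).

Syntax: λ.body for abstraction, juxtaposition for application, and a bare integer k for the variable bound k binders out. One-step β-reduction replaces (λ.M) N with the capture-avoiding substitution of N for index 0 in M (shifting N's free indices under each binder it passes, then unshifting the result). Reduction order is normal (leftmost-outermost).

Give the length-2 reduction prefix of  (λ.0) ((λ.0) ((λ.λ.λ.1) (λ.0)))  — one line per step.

Answer: after 2 steps: (λ.λ.λ.1) (λ.0)

Working:
  start: (λ.0) ((λ.0) ((λ.λ.λ.1) (λ.0)))
  →1  (λ.0) ((λ.λ.λ.1) (λ.0))
  →2  (λ.λ.λ.1) (λ.0)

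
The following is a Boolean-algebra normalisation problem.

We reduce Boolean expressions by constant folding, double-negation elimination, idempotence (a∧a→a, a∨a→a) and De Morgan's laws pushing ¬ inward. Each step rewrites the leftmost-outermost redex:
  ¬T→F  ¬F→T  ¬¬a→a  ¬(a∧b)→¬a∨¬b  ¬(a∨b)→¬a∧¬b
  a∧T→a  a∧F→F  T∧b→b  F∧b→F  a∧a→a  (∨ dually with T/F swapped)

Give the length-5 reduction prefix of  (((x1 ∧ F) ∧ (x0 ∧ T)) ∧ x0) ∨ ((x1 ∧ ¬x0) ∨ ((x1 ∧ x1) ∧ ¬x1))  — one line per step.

Answer: after 5 steps: (x1 ∧ ¬x0) ∨ (x1 ∧ ¬x1)

Derivation:
  start: (((x1 ∧ F) ∧ (x0 ∧ T)) ∧ x0) ∨ ((x1 ∧ ¬x0) ∨ ((x1 ∧ x1) ∧ ¬x1))
  →1  ((F ∧ (x0 ∧ T)) ∧ x0) ∨ ((x1 ∧ ¬x0) ∨ ((x1 ∧ x1) ∧ ¬x1))
  →2  (F ∧ x0) ∨ ((x1 ∧ ¬x0) ∨ ((x1 ∧ x1) ∧ ¬x1))
  →3  F ∨ ((x1 ∧ ¬x0) ∨ ((x1 ∧ x1) ∧ ¬x1))
  →4  (x1 ∧ ¬x0) ∨ ((x1 ∧ x1) ∧ ¬x1)
  →5  (x1 ∧ ¬x0) ∨ (x1 ∧ ¬x1)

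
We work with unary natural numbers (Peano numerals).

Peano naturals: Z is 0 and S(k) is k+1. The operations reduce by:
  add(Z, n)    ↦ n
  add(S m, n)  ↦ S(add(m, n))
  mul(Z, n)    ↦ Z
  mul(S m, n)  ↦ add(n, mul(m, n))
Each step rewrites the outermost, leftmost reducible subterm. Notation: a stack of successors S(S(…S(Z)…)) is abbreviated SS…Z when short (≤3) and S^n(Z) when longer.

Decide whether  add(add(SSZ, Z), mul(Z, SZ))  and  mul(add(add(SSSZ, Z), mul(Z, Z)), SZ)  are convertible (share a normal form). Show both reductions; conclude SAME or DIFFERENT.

Answer: DIFFERENT — A ⇓ SSZ, B ⇓ SSSZ

Derivation:
Term A:
  start: add(add(SSZ, Z), mul(Z, SZ))
  step 1: add(S(add(SZ, Z)), mul(Z, SZ))
  step 2: S(add(add(SZ, Z), mul(Z, SZ)))
  step 3: S(add(S(add(Z, Z)), mul(Z, SZ)))
  step 4: S(S(add(add(Z, Z), mul(Z, SZ))))
  step 5: S(S(add(Z, mul(Z, SZ))))
  step 6: S(S(mul(Z, SZ)))
  step 7: SSZ

Term B:
  start: mul(add(add(SSSZ, Z), mul(Z, Z)), SZ)
  step 1: mul(add(S(add(SSZ, Z)), mul(Z, Z)), SZ)
  step 2: mul(S(add(add(SSZ, Z), mul(Z, Z))), SZ)
  step 3: add(SZ, mul(add(add(SSZ, Z), mul(Z, Z)), SZ))
  step 4: S(add(Z, mul(add(add(SSZ, Z), mul(Z, Z)), SZ)))
  step 5: S(mul(add(add(SSZ, Z), mul(Z, Z)), SZ))
  step 6: S(mul(add(S(add(SZ, Z)), mul(Z, Z)), SZ))
  step 7: S(mul(S(add(add(SZ, Z), mul(Z, Z))), SZ))
  step 8: S(add(SZ, mul(add(add(SZ, Z), mul(Z, Z)), SZ)))
  step 9: S(S(add(Z, mul(add(add(SZ, Z), mul(Z, Z)), SZ))))
  step 10: S(S(mul(add(add(SZ, Z), mul(Z, Z)), SZ)))
  step 11: S(S(mul(add(S(add(Z, Z)), mul(Z, Z)), SZ)))
  step 12: S(S(mul(S(add(add(Z, Z), mul(Z, Z))), SZ)))
  step 13: S(S(add(SZ, mul(add(add(Z, Z), mul(Z, Z)), SZ))))
  step 14: S(S(S(add(Z, mul(add(add(Z, Z), mul(Z, Z)), SZ)))))
  step 15: S(S(S(mul(add(add(Z, Z), mul(Z, Z)), SZ))))
  step 16: S(S(S(mul(add(Z, mul(Z, Z)), SZ))))
  step 17: S(S(S(mul(mul(Z, Z), SZ))))
  step 18: S(S(S(mul(Z, SZ))))
  step 19: SSSZ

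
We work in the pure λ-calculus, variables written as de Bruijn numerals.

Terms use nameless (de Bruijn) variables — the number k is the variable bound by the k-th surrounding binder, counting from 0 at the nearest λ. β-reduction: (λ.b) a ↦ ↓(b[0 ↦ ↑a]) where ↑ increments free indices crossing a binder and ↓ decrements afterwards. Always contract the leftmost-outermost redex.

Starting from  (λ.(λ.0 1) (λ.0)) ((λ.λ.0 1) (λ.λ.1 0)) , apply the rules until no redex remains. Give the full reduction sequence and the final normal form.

Answer: normal form = λ.0 (λ.λ.1 0)  (in 4 steps)

Working:
  start: (λ.(λ.0 1) (λ.0)) ((λ.λ.0 1) (λ.λ.1 0))
  →1  (λ.0 ((λ.λ.0 1) (λ.λ.1 0))) (λ.0)
  →2  (λ.0) ((λ.λ.0 1) (λ.λ.1 0))
  →3  (λ.λ.0 1) (λ.λ.1 0)
  →4  λ.0 (λ.λ.1 0)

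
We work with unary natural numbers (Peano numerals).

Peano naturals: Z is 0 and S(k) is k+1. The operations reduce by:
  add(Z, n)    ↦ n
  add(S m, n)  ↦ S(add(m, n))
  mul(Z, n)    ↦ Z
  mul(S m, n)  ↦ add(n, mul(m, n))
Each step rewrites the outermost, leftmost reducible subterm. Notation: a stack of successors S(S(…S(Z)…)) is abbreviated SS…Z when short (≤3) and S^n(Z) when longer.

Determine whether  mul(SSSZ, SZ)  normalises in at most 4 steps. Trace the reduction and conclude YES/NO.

Answer: NO — after 4 steps the term is S(add(SZ, mul(SZ, SZ))), not yet normal

Working:
  start: mul(SSSZ, SZ)
  →1  add(SZ, mul(SSZ, SZ))
  →2  S(add(Z, mul(SSZ, SZ)))
  →3  S(mul(SSZ, SZ))
  →4  S(add(SZ, mul(SZ, SZ)))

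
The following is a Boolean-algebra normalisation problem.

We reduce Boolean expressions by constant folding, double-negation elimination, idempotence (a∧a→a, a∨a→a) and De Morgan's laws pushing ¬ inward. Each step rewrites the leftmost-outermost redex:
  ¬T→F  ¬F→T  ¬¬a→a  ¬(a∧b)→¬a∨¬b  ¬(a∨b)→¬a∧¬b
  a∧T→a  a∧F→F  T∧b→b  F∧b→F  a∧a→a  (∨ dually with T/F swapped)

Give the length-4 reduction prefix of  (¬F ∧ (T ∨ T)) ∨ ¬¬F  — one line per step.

  start: (¬F ∧ (T ∨ T)) ∨ ¬¬F
  [1] (T ∧ (T ∨ T)) ∨ ¬¬F
  [2] (T ∨ T) ∨ ¬¬F
  [3] T ∨ ¬¬F
  [4] T

Answer: after 4 steps: T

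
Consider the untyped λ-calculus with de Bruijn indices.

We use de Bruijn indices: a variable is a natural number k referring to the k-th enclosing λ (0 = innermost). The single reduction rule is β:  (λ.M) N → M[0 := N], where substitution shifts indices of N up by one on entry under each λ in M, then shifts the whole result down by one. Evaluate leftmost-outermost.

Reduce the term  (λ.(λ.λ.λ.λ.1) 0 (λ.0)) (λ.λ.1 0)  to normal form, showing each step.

  start: (λ.(λ.λ.λ.λ.1) 0 (λ.0)) (λ.λ.1 0)
  step 1: (λ.λ.λ.λ.1) (λ.λ.1 0) (λ.0)
  step 2: (λ.λ.λ.1) (λ.0)
  step 3: λ.λ.1

Answer: normal form = λ.λ.1  (in 3 steps)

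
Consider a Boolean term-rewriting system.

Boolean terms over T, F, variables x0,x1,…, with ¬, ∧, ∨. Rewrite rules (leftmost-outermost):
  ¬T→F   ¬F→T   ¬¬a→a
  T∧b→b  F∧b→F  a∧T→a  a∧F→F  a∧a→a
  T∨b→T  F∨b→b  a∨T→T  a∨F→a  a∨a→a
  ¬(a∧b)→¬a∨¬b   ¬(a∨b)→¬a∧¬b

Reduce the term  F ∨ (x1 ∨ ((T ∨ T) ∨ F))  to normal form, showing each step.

Answer: normal form = T  (in 4 steps)

Derivation:
  start: F ∨ (x1 ∨ ((T ∨ T) ∨ F))
  [1] x1 ∨ ((T ∨ T) ∨ F)
  [2] x1 ∨ (T ∨ T)
  [3] x1 ∨ T
  [4] T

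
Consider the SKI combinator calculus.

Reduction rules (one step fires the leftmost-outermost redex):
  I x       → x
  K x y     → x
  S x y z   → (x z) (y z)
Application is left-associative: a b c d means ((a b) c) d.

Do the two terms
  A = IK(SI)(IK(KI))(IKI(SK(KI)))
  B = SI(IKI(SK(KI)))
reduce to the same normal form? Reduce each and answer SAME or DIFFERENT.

Term A:
  start: IK(SI)(IK(KI))(IKI(SK(KI)))
  step 1: K(SI)(IK(KI))(IKI(SK(KI)))
  step 2: SI(IKI(SK(KI)))
  step 3: SI(KI(SK(KI)))
  step 4: SII

Term B:
  start: SI(IKI(SK(KI)))
  step 1: SI(KI(SK(KI)))
  step 2: SII

Answer: SAME — A ⇓ SII, B ⇓ SII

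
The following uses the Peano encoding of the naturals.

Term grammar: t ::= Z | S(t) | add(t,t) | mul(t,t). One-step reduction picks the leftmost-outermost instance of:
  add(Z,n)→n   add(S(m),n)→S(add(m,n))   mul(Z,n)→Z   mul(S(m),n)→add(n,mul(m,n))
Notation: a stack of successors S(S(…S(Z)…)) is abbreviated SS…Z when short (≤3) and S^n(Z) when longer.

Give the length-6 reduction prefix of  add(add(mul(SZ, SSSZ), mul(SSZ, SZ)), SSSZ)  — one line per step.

  start: add(add(mul(SZ, SSSZ), mul(SSZ, SZ)), SSSZ)
  [1] add(add(add(SSSZ, mul(Z, SSSZ)), mul(SSZ, SZ)), SSSZ)
  [2] add(add(S(add(SSZ, mul(Z, SSSZ))), mul(SSZ, SZ)), SSSZ)
  [3] add(S(add(add(SSZ, mul(Z, SSSZ)), mul(SSZ, SZ))), SSSZ)
  [4] S(add(add(add(SSZ, mul(Z, SSSZ)), mul(SSZ, SZ)), SSSZ))
  [5] S(add(add(S(add(SZ, mul(Z, SSSZ))), mul(SSZ, SZ)), SSSZ))
  [6] S(add(S(add(add(SZ, mul(Z, SSSZ)), mul(SSZ, SZ))), SSSZ))

Answer: after 6 steps: S(add(S(add(add(SZ, mul(Z, SSSZ)), mul(SSZ, SZ))), SSSZ))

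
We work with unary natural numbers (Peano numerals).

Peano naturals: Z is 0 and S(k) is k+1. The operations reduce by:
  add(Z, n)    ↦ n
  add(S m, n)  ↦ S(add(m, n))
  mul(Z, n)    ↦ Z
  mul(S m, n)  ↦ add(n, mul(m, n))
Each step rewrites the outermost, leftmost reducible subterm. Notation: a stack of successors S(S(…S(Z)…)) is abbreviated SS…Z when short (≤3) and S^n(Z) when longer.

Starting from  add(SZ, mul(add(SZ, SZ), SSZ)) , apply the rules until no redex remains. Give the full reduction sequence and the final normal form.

  start: add(SZ, mul(add(SZ, SZ), SSZ))
  [1] S(add(Z, mul(add(SZ, SZ), SSZ)))
  [2] S(mul(add(SZ, SZ), SSZ))
  [3] S(mul(S(add(Z, SZ)), SSZ))
  [4] S(add(SSZ, mul(add(Z, SZ), SSZ)))
  [5] S(S(add(SZ, mul(add(Z, SZ), SSZ))))
  [6] S(S(S(add(Z, mul(add(Z, SZ), SSZ)))))
  [7] S(S(S(mul(add(Z, SZ), SSZ))))
  [8] S(S(S(mul(SZ, SSZ))))
  [9] S(S(S(add(SSZ, mul(Z, SSZ)))))
  [10] S(S(S(S(add(SZ, mul(Z, SSZ))))))
  [11] S(S(S(S(S(add(Z, mul(Z, SSZ)))))))
  [12] S(S(S(S(S(mul(Z, SSZ))))))
  [13] S^5(Z)

Answer: normal form = S^5(Z)  (in 13 steps)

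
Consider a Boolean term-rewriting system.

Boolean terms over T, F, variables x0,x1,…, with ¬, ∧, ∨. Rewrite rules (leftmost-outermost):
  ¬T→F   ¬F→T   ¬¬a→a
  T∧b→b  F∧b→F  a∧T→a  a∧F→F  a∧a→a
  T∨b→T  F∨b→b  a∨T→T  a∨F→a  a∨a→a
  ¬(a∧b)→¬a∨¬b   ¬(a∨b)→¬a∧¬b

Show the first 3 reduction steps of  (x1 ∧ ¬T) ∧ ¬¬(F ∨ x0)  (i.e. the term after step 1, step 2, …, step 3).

  start: (x1 ∧ ¬T) ∧ ¬¬(F ∨ x0)
  [1] (x1 ∧ F) ∧ ¬¬(F ∨ x0)
  [2] F ∧ ¬¬(F ∨ x0)
  [3] F

Answer: after 3 steps: F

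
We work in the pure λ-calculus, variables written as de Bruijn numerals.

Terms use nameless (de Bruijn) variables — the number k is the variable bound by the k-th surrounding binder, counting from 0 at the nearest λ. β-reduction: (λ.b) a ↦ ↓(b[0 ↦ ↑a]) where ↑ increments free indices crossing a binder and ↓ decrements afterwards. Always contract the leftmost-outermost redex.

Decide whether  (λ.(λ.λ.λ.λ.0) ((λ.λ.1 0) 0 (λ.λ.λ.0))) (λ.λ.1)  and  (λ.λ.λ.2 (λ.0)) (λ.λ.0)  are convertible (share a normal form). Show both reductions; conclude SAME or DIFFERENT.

Term A:
  start: (λ.(λ.λ.λ.λ.0) ((λ.λ.1 0) 0 (λ.λ.λ.0))) (λ.λ.1)
  step 1: (λ.λ.λ.λ.0) ((λ.λ.1 0) (λ.λ.1) (λ.λ.λ.0))
  step 2: λ.λ.λ.0

Term B:
  start: (λ.λ.λ.2 (λ.0)) (λ.λ.0)
  step 1: λ.λ.(λ.λ.0) (λ.0)
  step 2: λ.λ.λ.0

Answer: SAME — A ⇓ λ.λ.λ.0, B ⇓ λ.λ.λ.0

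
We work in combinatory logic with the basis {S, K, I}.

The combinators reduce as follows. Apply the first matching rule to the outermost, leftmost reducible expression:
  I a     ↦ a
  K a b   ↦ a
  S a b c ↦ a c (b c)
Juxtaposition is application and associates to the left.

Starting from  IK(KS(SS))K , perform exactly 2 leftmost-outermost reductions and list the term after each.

Answer: after 2 steps: KS(SS)

Reduction:
  start: IK(KS(SS))K
  →1  K(KS(SS))K
  →2  KS(SS)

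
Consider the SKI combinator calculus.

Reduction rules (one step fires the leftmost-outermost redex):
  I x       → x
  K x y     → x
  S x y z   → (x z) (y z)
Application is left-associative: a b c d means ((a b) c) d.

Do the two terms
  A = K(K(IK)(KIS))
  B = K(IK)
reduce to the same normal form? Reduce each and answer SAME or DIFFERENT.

Term A:
  start: K(K(IK)(KIS))
  →1  K(IK)
  →2  KK

Term B:
  start: K(IK)
  →1  KK

Answer: SAME — A ⇓ KK, B ⇓ KK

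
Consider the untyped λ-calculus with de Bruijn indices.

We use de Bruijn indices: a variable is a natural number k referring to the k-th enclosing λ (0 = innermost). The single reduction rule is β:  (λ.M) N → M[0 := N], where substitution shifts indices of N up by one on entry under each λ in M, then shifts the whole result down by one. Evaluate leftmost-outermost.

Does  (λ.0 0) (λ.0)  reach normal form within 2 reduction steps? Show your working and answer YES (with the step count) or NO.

Answer: YES — reaches normal form λ.0 in 2 ≤ 2 steps

Reduction:
  start: (λ.0 0) (λ.0)
  [1] (λ.0) (λ.0)
  [2] λ.0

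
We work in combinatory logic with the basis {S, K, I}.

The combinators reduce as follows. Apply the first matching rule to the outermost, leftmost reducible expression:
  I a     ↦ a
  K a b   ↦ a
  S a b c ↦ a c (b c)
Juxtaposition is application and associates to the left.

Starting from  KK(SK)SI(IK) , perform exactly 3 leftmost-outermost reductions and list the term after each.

Answer: after 3 steps: SK

Working:
  start: KK(SK)SI(IK)
  →1  KSI(IK)
  →2  S(IK)
  →3  SK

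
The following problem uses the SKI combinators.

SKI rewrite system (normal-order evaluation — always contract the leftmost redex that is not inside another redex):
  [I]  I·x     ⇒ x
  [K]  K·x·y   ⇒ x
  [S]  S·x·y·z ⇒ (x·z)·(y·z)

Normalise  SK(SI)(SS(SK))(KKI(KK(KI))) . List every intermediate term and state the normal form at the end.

Answer: normal form = S(KK)(SK(KK))  (in 7 steps)

Reduction:
  start: SK(SI)(SS(SK))(KKI(KK(KI)))
  [1] K(SS(SK))(SI(SS(SK)))(KKI(KK(KI)))
  [2] SS(SK)(KKI(KK(KI)))
  [3] S(KKI(KK(KI)))(SK(KKI(KK(KI))))
  [4] S(K(KK(KI)))(SK(KKI(KK(KI))))
  [5] S(KK)(SK(KKI(KK(KI))))
  [6] S(KK)(SK(K(KK(KI))))
  [7] S(KK)(SK(KK))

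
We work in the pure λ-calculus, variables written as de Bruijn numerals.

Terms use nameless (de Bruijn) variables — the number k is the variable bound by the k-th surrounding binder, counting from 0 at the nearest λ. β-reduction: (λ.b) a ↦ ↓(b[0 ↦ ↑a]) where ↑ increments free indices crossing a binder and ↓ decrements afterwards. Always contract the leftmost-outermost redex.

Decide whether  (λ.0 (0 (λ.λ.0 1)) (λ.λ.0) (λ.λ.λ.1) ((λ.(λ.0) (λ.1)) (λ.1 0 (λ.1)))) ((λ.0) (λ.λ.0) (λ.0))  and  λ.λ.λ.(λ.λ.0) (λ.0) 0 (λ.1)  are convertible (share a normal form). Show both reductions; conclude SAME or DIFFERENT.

Term A:
  start: (λ.0 (0 (λ.λ.0 1)) (λ.λ.0) (λ.λ.λ.1) ((λ.(λ.0) (λ.1)) (λ.1 0 (λ.1)))) ((λ.0) (λ.λ.0) (λ.0))
  →1  (λ.0) (λ.λ.0) (λ.0) ((λ.0) (λ.λ.0) (λ.0) (λ.λ.0 1)) (λ.λ.0) (λ.λ.λ.1) ((λ.(λ.0) (λ.1)) (λ.(λ.0) (λ.λ.0) (λ.0) 0 (λ.1)))
  →2  (λ.λ.0) (λ.0) ((λ.0) (λ.λ.0) (λ.0) (λ.λ.0 1)) (λ.λ.0) (λ.λ.λ.1) ((λ.(λ.0) (λ.1)) (λ.(λ.0) (λ.λ.0) (λ.0) 0 (λ.1)))
  →3  (λ.0) ((λ.0) (λ.λ.0) (λ.0) (λ.λ.0 1)) (λ.λ.0) (λ.λ.λ.1) ((λ.(λ.0) (λ.1)) (λ.(λ.0) (λ.λ.0) (λ.0) 0 (λ.1)))
  →4  (λ.0) (λ.λ.0) (λ.0) (λ.λ.0 1) (λ.λ.0) (λ.λ.λ.1) ((λ.(λ.0) (λ.1)) (λ.(λ.0) (λ.λ.0) (λ.0) 0 (λ.1)))
  →5  (λ.λ.0) (λ.0) (λ.λ.0 1) (λ.λ.0) (λ.λ.λ.1) ((λ.(λ.0) (λ.1)) (λ.(λ.0) (λ.λ.0) (λ.0) 0 (λ.1)))
  →6  (λ.0) (λ.λ.0 1) (λ.λ.0) (λ.λ.λ.1) ((λ.(λ.0) (λ.1)) (λ.(λ.0) (λ.λ.0) (λ.0) 0 (λ.1)))
  →7  (λ.λ.0 1) (λ.λ.0) (λ.λ.λ.1) ((λ.(λ.0) (λ.1)) (λ.(λ.0) (λ.λ.0) (λ.0) 0 (λ.1)))
  →8  (λ.0 (λ.λ.0)) (λ.λ.λ.1) ((λ.(λ.0) (λ.1)) (λ.(λ.0) (λ.λ.0) (λ.0) 0 (λ.1)))
  →9  (λ.λ.λ.1) (λ.λ.0) ((λ.(λ.0) (λ.1)) (λ.(λ.0) (λ.λ.0) (λ.0) 0 (λ.1)))
  →10  (λ.λ.1) ((λ.(λ.0) (λ.1)) (λ.(λ.0) (λ.λ.0) (λ.0) 0 (λ.1)))
  →11  λ.(λ.(λ.0) (λ.1)) (λ.(λ.0) (λ.λ.0) (λ.0) 0 (λ.1))
  →12  λ.(λ.0) (λ.λ.(λ.0) (λ.λ.0) (λ.0) 0 (λ.1))
  →13  λ.λ.λ.(λ.0) (λ.λ.0) (λ.0) 0 (λ.1)
  →14  λ.λ.λ.(λ.λ.0) (λ.0) 0 (λ.1)
  →15  λ.λ.λ.(λ.0) 0 (λ.1)
  →16  λ.λ.λ.0 (λ.1)

Term B:
  start: λ.λ.λ.(λ.λ.0) (λ.0) 0 (λ.1)
  →1  λ.λ.λ.(λ.0) 0 (λ.1)
  →2  λ.λ.λ.0 (λ.1)

Answer: SAME — A ⇓ λ.λ.λ.0 (λ.1), B ⇓ λ.λ.λ.0 (λ.1)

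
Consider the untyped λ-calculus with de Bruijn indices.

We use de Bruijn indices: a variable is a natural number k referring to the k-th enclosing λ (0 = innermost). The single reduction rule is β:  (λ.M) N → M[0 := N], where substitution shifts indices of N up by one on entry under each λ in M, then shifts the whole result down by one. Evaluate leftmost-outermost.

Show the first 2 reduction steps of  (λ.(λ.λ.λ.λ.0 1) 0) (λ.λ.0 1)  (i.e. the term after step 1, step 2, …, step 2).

  start: (λ.(λ.λ.λ.λ.0 1) 0) (λ.λ.0 1)
  →1  (λ.λ.λ.λ.0 1) (λ.λ.0 1)
  →2  λ.λ.λ.0 1

Answer: after 2 steps: λ.λ.λ.0 1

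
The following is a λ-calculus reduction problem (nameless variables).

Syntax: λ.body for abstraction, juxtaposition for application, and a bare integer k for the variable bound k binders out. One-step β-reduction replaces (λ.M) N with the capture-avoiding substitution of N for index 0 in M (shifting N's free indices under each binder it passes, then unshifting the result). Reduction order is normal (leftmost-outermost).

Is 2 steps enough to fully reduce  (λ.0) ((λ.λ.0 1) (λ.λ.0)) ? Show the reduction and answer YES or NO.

  start: (λ.0) ((λ.λ.0 1) (λ.λ.0))
  →1  (λ.λ.0 1) (λ.λ.0)
  →2  λ.0 (λ.λ.0)

Answer: YES — reaches normal form λ.0 (λ.λ.0) in 2 ≤ 2 steps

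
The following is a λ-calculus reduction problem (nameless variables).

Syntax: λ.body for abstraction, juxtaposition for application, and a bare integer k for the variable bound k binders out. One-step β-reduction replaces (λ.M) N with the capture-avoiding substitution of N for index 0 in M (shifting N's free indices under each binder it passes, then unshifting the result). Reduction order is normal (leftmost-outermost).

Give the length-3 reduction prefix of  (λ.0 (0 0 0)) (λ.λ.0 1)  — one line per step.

  start: (λ.0 (0 0 0)) (λ.λ.0 1)
  step 1: (λ.λ.0 1) ((λ.λ.0 1) (λ.λ.0 1) (λ.λ.0 1))
  step 2: λ.0 ((λ.λ.0 1) (λ.λ.0 1) (λ.λ.0 1))
  step 3: λ.0 ((λ.0 (λ.λ.0 1)) (λ.λ.0 1))

Answer: after 3 steps: λ.0 ((λ.0 (λ.λ.0 1)) (λ.λ.0 1))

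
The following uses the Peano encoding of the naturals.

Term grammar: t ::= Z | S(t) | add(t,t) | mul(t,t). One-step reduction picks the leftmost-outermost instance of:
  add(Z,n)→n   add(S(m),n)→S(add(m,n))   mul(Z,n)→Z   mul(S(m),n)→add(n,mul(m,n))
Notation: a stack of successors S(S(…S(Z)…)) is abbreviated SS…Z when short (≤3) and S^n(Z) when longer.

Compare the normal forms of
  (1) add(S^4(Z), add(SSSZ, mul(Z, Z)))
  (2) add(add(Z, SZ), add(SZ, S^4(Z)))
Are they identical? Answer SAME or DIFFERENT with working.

Answer: DIFFERENT — A ⇓ S^7(Z), B ⇓ S^6(Z)

Working:
Term A:
  start: add(S^4(Z), add(SSSZ, mul(Z, Z)))
  [1] S(add(SSSZ, add(SSSZ, mul(Z, Z))))
  [2] S(S(add(SSZ, add(SSSZ, mul(Z, Z)))))
  [3] S(S(S(add(SZ, add(SSSZ, mul(Z, Z))))))
  [4] S(S(S(S(add(Z, add(SSSZ, mul(Z, Z)))))))
  [5] S(S(S(S(add(SSSZ, mul(Z, Z))))))
  [6] S(S(S(S(S(add(SSZ, mul(Z, Z)))))))
  [7] S(S(S(S(S(S(add(SZ, mul(Z, Z))))))))
  [8] S(S(S(S(S(S(S(add(Z, mul(Z, Z)))))))))
  [9] S(S(S(S(S(S(S(mul(Z, Z))))))))
  [10] S^7(Z)

Term B:
  start: add(add(Z, SZ), add(SZ, S^4(Z)))
  [1] add(SZ, add(SZ, S^4(Z)))
  [2] S(add(Z, add(SZ, S^4(Z))))
  [3] S(add(SZ, S^4(Z)))
  [4] S(S(add(Z, S^4(Z))))
  [5] S^6(Z)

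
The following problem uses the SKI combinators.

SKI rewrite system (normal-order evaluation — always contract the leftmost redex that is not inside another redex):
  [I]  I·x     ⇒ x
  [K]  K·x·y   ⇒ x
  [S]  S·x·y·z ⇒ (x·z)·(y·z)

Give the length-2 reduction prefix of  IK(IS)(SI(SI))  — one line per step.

  start: IK(IS)(SI(SI))
  →1  K(IS)(SI(SI))
  →2  IS

Answer: after 2 steps: IS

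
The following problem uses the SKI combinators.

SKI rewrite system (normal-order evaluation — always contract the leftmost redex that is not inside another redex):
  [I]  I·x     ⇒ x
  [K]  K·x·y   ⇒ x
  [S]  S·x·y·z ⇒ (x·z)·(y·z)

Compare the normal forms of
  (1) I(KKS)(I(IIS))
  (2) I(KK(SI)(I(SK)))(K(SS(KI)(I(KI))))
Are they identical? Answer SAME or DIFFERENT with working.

Answer: DIFFERENT — A ⇓ KS, B ⇓ SK

Working:
Term A:
  start: I(KKS)(I(IIS))
  step 1: KKS(I(IIS))
  step 2: K(I(IIS))
  step 3: K(IIS)
  step 4: K(IS)
  step 5: KS

Term B:
  start: I(KK(SI)(I(SK)))(K(SS(KI)(I(KI))))
  step 1: KK(SI)(I(SK))(K(SS(KI)(I(KI))))
  step 2: K(I(SK))(K(SS(KI)(I(KI))))
  step 3: I(SK)
  step 4: SK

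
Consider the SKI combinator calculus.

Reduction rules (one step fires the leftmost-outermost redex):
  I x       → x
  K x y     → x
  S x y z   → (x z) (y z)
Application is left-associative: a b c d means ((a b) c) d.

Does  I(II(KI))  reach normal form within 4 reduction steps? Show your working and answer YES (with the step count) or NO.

Answer: YES — reaches normal form KI in 3 ≤ 4 steps

Derivation:
  start: I(II(KI))
  →1  II(KI)
  →2  I(KI)
  →3  KI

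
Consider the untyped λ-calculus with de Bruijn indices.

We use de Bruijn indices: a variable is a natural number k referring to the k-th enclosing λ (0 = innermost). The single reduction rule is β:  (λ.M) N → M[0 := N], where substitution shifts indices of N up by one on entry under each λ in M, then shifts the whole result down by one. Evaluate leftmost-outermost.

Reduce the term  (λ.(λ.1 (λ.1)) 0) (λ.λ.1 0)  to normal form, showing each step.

Answer: normal form = λ.λ.λ.1 0  (in 4 steps)

Working:
  start: (λ.(λ.1 (λ.1)) 0) (λ.λ.1 0)
  →1  (λ.(λ.λ.1 0) (λ.1)) (λ.λ.1 0)
  →2  (λ.λ.1 0) (λ.λ.λ.1 0)
  →3  λ.(λ.λ.λ.1 0) 0
  →4  λ.λ.λ.1 0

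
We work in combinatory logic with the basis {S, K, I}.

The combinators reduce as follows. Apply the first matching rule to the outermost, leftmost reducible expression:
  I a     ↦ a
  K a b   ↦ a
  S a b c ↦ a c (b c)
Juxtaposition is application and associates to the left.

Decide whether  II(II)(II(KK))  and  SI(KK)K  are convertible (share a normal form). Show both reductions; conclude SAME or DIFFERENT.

Term A:
  start: II(II)(II(KK))
  step 1: I(II)(II(KK))
  step 2: II(II(KK))
  step 3: I(II(KK))
  step 4: II(KK)
  step 5: I(KK)
  step 6: KK

Term B:
  start: SI(KK)K
  step 1: IK(KKK)
  step 2: K(KKK)
  step 3: KK

Answer: SAME — A ⇓ KK, B ⇓ KK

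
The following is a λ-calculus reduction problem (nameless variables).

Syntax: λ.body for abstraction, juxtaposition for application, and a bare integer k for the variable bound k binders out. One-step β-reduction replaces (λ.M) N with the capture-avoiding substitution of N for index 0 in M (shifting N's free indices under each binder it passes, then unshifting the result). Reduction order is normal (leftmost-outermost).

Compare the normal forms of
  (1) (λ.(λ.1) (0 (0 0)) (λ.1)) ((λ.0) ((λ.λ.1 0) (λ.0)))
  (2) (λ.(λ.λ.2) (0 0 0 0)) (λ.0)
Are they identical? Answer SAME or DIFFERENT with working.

Answer: SAME — A ⇓ λ.λ.0, B ⇓ λ.λ.0

Working:
Term A:
  start: (λ.(λ.1) (0 (0 0)) (λ.1)) ((λ.0) ((λ.λ.1 0) (λ.0)))
  [1] (λ.(λ.0) ((λ.λ.1 0) (λ.0))) ((λ.0) ((λ.λ.1 0) (λ.0)) ((λ.0) ((λ.λ.1 0) (λ.0)) ((λ.0) ((λ.λ.1 0) (λ.0))))) (λ.(λ.0) ((λ.λ.1 0) (λ.0)))
  [2] (λ.0) ((λ.λ.1 0) (λ.0)) (λ.(λ.0) ((λ.λ.1 0) (λ.0)))
  [3] (λ.λ.1 0) (λ.0) (λ.(λ.0) ((λ.λ.1 0) (λ.0)))
  [4] (λ.(λ.0) 0) (λ.(λ.0) ((λ.λ.1 0) (λ.0)))
  [5] (λ.0) (λ.(λ.0) ((λ.λ.1 0) (λ.0)))
  [6] λ.(λ.0) ((λ.λ.1 0) (λ.0))
  [7] λ.(λ.λ.1 0) (λ.0)
  [8] λ.λ.(λ.0) 0
  [9] λ.λ.0

Term B:
  start: (λ.(λ.λ.2) (0 0 0 0)) (λ.0)
  [1] (λ.λ.λ.0) ((λ.0) (λ.0) (λ.0) (λ.0))
  [2] λ.λ.0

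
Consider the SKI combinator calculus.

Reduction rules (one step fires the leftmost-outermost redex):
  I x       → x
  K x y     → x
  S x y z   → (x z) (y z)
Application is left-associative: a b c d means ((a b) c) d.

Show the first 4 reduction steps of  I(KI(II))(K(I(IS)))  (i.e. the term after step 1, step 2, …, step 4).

Answer: after 4 steps: K(IS)

Derivation:
  start: I(KI(II))(K(I(IS)))
  [1] KI(II)(K(I(IS)))
  [2] I(K(I(IS)))
  [3] K(I(IS))
  [4] K(IS)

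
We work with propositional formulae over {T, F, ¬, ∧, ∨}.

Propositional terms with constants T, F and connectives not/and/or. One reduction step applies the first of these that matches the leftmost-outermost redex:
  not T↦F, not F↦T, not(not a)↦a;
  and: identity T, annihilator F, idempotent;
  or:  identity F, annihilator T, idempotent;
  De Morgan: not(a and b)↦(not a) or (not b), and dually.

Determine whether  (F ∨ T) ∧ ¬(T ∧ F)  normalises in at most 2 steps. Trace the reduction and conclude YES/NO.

Answer: NO — after 2 steps the term is ¬(T ∧ F), not yet normal

Reduction:
  start: (F ∨ T) ∧ ¬(T ∧ F)
  step 1: T ∧ ¬(T ∧ F)
  step 2: ¬(T ∧ F)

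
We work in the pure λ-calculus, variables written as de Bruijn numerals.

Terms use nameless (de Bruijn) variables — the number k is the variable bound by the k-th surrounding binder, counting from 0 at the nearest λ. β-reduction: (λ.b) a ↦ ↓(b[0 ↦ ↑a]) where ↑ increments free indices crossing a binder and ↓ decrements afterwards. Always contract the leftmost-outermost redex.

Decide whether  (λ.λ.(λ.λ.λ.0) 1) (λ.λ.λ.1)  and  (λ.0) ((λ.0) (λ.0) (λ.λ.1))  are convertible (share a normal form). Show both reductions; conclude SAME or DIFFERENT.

Term A:
  start: (λ.λ.(λ.λ.λ.0) 1) (λ.λ.λ.1)
  step 1: λ.(λ.λ.λ.0) (λ.λ.λ.1)
  step 2: λ.λ.λ.0

Term B:
  start: (λ.0) ((λ.0) (λ.0) (λ.λ.1))
  step 1: (λ.0) (λ.0) (λ.λ.1)
  step 2: (λ.0) (λ.λ.1)
  step 3: λ.λ.1

Answer: DIFFERENT — A ⇓ λ.λ.λ.0, B ⇓ λ.λ.1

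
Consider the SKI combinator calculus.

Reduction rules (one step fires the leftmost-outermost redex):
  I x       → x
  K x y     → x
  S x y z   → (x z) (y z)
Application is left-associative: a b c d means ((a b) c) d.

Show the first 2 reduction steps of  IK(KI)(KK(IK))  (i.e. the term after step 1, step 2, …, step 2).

  start: IK(KI)(KK(IK))
  →1  K(KI)(KK(IK))
  →2  KI

Answer: after 2 steps: KI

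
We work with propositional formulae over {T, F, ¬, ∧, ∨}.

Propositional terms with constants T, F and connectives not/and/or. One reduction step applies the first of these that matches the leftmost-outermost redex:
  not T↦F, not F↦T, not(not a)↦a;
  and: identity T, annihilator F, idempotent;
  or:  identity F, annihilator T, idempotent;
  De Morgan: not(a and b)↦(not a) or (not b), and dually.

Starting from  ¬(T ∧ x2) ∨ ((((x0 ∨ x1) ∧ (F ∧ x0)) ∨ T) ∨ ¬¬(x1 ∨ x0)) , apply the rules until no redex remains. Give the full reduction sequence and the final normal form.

  start: ¬(T ∧ x2) ∨ ((((x0 ∨ x1) ∧ (F ∧ x0)) ∨ T) ∨ ¬¬(x1 ∨ x0))
  [1] (¬T ∨ ¬x2) ∨ ((((x0 ∨ x1) ∧ (F ∧ x0)) ∨ T) ∨ ¬¬(x1 ∨ x0))
  [2] (F ∨ ¬x2) ∨ ((((x0 ∨ x1) ∧ (F ∧ x0)) ∨ T) ∨ ¬¬(x1 ∨ x0))
  [3] ¬x2 ∨ ((((x0 ∨ x1) ∧ (F ∧ x0)) ∨ T) ∨ ¬¬(x1 ∨ x0))
  [4] ¬x2 ∨ (T ∨ ¬¬(x1 ∨ x0))
  [5] ¬x2 ∨ T
  [6] T

Answer: normal form = T  (in 6 steps)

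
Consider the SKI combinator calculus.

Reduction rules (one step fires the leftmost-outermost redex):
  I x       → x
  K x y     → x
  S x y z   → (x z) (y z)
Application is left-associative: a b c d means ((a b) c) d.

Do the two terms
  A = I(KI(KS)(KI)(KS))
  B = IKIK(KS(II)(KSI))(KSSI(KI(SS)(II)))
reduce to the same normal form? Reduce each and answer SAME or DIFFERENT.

Answer: DIFFERENT — A ⇓ I, B ⇓ SS(SII)

Derivation:
Term A:
  start: I(KI(KS)(KI)(KS))
  →1  KI(KS)(KI)(KS)
  →2  I(KI)(KS)
  →3  KI(KS)
  →4  I

Term B:
  start: IKIK(KS(II)(KSI))(KSSI(KI(SS)(II)))
  →1  KIK(KS(II)(KSI))(KSSI(KI(SS)(II)))
  →2  I(KS(II)(KSI))(KSSI(KI(SS)(II)))
  →3  KS(II)(KSI)(KSSI(KI(SS)(II)))
  →4  S(KSI)(KSSI(KI(SS)(II)))
  →5  SS(KSSI(KI(SS)(II)))
  →6  SS(SI(KI(SS)(II)))
  →7  SS(SI(I(II)))
  →8  SS(SI(II))
  →9  SS(SII)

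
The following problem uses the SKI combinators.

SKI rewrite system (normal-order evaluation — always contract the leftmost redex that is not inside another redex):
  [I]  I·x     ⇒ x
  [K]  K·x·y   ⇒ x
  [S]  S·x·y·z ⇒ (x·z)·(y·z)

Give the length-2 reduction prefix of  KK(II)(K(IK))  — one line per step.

  start: KK(II)(K(IK))
  step 1: K(K(IK))
  step 2: K(KK)

Answer: after 2 steps: K(KK)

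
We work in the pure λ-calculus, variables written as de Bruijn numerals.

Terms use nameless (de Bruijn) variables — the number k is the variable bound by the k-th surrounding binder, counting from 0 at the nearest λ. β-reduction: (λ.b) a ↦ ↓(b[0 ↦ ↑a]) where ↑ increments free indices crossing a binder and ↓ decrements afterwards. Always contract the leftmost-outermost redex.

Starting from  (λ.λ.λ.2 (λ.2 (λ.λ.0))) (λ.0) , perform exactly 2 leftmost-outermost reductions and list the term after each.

Answer: after 2 steps: λ.λ.λ.2 (λ.λ.0)

Reduction:
  start: (λ.λ.λ.2 (λ.2 (λ.λ.0))) (λ.0)
  →1  λ.λ.(λ.0) (λ.2 (λ.λ.0))
  →2  λ.λ.λ.2 (λ.λ.0)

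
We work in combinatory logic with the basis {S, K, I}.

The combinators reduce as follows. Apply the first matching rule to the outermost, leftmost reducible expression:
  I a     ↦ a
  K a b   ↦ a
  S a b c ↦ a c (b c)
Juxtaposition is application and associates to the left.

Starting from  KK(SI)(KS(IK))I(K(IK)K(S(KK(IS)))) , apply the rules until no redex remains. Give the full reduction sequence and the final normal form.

  start: KK(SI)(KS(IK))I(K(IK)K(S(KK(IS))))
  step 1: K(KS(IK))I(K(IK)K(S(KK(IS))))
  step 2: KS(IK)(K(IK)K(S(KK(IS))))
  step 3: S(K(IK)K(S(KK(IS))))
  step 4: S(IK(S(KK(IS))))
  step 5: S(K(S(KK(IS))))
  step 6: S(K(SK))

Answer: normal form = S(K(SK))  (in 6 steps)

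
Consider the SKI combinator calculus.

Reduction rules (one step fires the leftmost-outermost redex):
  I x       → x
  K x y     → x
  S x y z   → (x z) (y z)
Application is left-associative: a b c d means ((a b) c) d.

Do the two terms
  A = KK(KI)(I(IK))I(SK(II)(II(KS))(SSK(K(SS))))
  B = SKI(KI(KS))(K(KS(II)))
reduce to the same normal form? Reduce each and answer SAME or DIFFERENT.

Term A:
  start: KK(KI)(I(IK))I(SK(II)(II(KS))(SSK(K(SS))))
  step 1: K(I(IK))I(SK(II)(II(KS))(SSK(K(SS))))
  step 2: I(IK)(SK(II)(II(KS))(SSK(K(SS))))
  step 3: IK(SK(II)(II(KS))(SSK(K(SS))))
  step 4: K(SK(II)(II(KS))(SSK(K(SS))))
  step 5: K(K(II(KS))(II(II(KS)))(SSK(K(SS))))
  step 6: K(II(KS)(SSK(K(SS))))
  step 7: K(I(KS)(SSK(K(SS))))
  step 8: K(KS(SSK(K(SS))))
  step 9: KS

Term B:
  start: SKI(KI(KS))(K(KS(II)))
  step 1: K(KI(KS))(I(KI(KS)))(K(KS(II)))
  step 2: KI(KS)(K(KS(II)))
  step 3: I(K(KS(II)))
  step 4: K(KS(II))
  step 5: KS

Answer: SAME — A ⇓ KS, B ⇓ KS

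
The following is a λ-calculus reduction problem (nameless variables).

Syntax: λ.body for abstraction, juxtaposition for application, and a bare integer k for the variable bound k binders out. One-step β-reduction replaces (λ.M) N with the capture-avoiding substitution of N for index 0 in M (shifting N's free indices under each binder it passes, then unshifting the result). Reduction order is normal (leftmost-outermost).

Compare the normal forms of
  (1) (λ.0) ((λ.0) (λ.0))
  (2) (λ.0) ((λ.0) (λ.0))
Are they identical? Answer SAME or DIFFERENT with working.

Answer: SAME — A ⇓ λ.0, B ⇓ λ.0

Working:
Term A:
  start: (λ.0) ((λ.0) (λ.0))
  [1] (λ.0) (λ.0)
  [2] λ.0

Term B:
  start: (λ.0) ((λ.0) (λ.0))
  [1] (λ.0) (λ.0)
  [2] λ.0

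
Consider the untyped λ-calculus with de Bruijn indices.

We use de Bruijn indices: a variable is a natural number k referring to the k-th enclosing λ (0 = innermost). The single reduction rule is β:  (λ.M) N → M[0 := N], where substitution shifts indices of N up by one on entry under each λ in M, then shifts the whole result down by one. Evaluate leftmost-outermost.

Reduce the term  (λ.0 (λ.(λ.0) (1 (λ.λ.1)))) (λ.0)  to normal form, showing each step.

  start: (λ.0 (λ.(λ.0) (1 (λ.λ.1)))) (λ.0)
  step 1: (λ.0) (λ.(λ.0) ((λ.0) (λ.λ.1)))
  step 2: λ.(λ.0) ((λ.0) (λ.λ.1))
  step 3: λ.(λ.0) (λ.λ.1)
  step 4: λ.λ.λ.1

Answer: normal form = λ.λ.λ.1  (in 4 steps)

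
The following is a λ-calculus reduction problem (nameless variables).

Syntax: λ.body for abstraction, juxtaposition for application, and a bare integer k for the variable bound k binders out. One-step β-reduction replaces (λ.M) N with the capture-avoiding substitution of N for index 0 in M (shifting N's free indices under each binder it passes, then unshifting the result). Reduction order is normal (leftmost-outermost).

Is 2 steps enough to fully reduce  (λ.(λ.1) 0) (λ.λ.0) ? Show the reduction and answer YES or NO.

Answer: YES — reaches normal form λ.λ.0 in 2 ≤ 2 steps

Working:
  start: (λ.(λ.1) 0) (λ.λ.0)
  →1  (λ.λ.λ.0) (λ.λ.0)
  →2  λ.λ.0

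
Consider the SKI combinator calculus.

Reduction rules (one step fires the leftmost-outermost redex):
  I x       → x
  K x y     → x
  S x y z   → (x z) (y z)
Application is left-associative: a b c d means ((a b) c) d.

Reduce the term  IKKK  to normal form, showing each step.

  start: IKKK
  step 1: KKK
  step 2: K

Answer: normal form = K  (in 2 steps)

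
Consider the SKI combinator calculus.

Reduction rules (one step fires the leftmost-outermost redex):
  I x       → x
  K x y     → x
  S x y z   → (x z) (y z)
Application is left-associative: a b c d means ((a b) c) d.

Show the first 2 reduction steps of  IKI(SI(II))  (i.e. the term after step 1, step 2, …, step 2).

Answer: after 2 steps: I

Reduction:
  start: IKI(SI(II))
  →1  KI(SI(II))
  →2  I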